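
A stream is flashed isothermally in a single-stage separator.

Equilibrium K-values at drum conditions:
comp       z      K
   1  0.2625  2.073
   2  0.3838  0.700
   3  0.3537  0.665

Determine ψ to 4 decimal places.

Newton–Raphson from ψ = 0.63:
  ψ = 0.6300: g = -0.12410, g' = -0.2239 → ψ = 0.0757
  ψ = 0.0757: g = 0.02112, g' = -0.3365 → ψ = 0.1385
  ψ = 0.1385: g = 0.00085, g' = -0.3103 → ψ = 0.1412
Converged at ψ = 0.1412.

ψ = 0.1412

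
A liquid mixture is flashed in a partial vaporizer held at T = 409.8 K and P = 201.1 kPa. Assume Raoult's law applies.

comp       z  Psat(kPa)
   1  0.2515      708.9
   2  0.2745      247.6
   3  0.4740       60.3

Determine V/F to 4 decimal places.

V/F = 0.3006

Raoult's law: Kᵢ = Pᵢˢᵃᵗ/P = Pᵢˢᵃᵗ/201.1.
  K_1 = 708.9/201.1 = 3.525112, K_2 = 247.6/201.1 = 1.231228, K_3 = 60.3/201.1 = 0.299851
Material balance + equilibrium reduce to Σ zᵢ(Kᵢ−1)/(1+V/F(Kᵢ−1)) = 0.
g(0) = ΣzᵢKᵢ − 1 = 0.3667 and g(1) = 1 − Σzᵢ/Kᵢ = -0.8751, so a root lies in (0, 1).
Newton–Raphson from V/F = 0.5:
  V/F = 0.5000: g = -0.17305, g' = -0.8751 → V/F = 0.3023
  V/F = 0.3023: g = -0.00146, g' = -0.9025 → V/F = 0.3006
Converged at V/F = 0.3006.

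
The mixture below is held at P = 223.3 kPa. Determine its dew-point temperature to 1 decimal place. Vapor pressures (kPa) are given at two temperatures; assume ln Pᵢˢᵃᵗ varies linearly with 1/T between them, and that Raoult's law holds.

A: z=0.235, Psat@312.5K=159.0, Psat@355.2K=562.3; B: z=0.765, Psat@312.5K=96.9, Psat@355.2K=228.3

T = 346.2 K

Dew-point temperature: Σzᵢ·P/Pᵢˢᵃᵗ(T) = 1. Interpolate ln Pᵢˢᵃᵗ = aᵢ + bᵢ/T.
  T = 312.5 K: ΣzᵢP/Pᵢˢᵃᵗ = 2.0929
  T = 355.2 K: ΣzᵢP/Pᵢˢᵃᵗ = 0.8416
  T = 333.9 K: ΣzᵢP/Pᵢˢᵃᵗ = 1.2847
  T = 344.5 K: ΣzᵢP/Pᵢˢᵃᵗ = 1.0335
  T = 349.9 K: ΣzᵢP/Pᵢˢᵃᵗ = 0.9302
  T = 347.2 K: ΣzᵢP/Pᵢˢᵃᵗ = 0.9801
Interpolating between 344.5 K and 347.2 K gives T ≈ 346.2 K.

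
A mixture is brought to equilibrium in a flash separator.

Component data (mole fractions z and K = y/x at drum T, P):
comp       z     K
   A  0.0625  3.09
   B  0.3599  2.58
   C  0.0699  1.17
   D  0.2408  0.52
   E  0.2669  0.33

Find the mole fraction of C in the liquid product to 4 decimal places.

Material balance + equilibrium reduce to Σ zᵢ(Kᵢ−1)/(1+β(Kᵢ−1)) = 0.
g(0) = ΣzᵢKᵢ − 1 = 0.4167 and g(1) = 1 − Σzᵢ/Kᵢ = -0.4913, so a root lies in (0, 1).
Iterate (Newton) starting at β = 0.5:
  β = 0.5000: g = -0.02849, g' = -0.7144 → β = 0.4601
Converged at β = 0.4601.
Compositions from xᵢ = zᵢ/(1+β(Kᵢ−1)), yᵢ = Kᵢxᵢ:
  A: x = 0.0319, y = 0.0984
  B: x = 0.2084, y = 0.5377
  C: x = 0.0648, y = 0.0758
  D: x = 0.3091, y = 0.1607
  E: x = 0.3859, y = 0.1273

x_C = 0.0648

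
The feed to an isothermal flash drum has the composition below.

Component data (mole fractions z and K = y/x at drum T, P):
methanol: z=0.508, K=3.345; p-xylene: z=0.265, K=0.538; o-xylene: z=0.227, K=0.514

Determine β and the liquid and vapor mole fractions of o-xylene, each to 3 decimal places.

Rachford–Rice: g(β) = Σ zᵢ(Kᵢ−1)/(1+β(Kᵢ−1)) = 0.
g(0) = ΣzᵢKᵢ − 1 = 0.959 and g(1) = 1 − Σzᵢ/Kᵢ = -0.086, so a root lies in (0, 1).
Newton–Raphson from β = 0.54:
  β = 0.540: g = 0.2129, g' = -0.743 → β = 0.827
  β = 0.827: g = 0.0229, g' = -0.621 → β = 0.864
Converged at β = 0.864.
Compositions from xᵢ = zᵢ/(1+β(Kᵢ−1)), yᵢ = Kᵢxᵢ:
  methanol: x = 0.168, y = 0.562
  p-xylene: x = 0.441, y = 0.237
  o-xylene: x = 0.391, y = 0.201

β = 0.864, x_o-xylene = 0.391, y_o-xylene = 0.201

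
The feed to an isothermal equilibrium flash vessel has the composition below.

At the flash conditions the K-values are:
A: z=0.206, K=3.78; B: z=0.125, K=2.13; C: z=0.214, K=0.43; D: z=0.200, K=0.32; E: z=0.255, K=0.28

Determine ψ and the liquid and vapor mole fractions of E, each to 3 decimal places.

Rachford–Rice: g(ψ) = Σ zᵢ(Kᵢ−1)/(1+ψ(Kᵢ−1)) = 0.
Feasibility: ΣzᵢKᵢ = 1.272, Σzᵢ/Kᵢ = 2.147 — both > 1, two phases present.
Newton–Raphson from ψ = 0.51:
  ψ = 0.510: g = -0.3438, g' = -1.022 → ψ = 0.173
  ψ = 0.173: g = 0.0051, g' = -1.213 → ψ = 0.178
Converged at ψ = 0.178.
Compositions from xᵢ = zᵢ/(1+ψ(Kᵢ−1)), yᵢ = Kᵢxᵢ:
  A: x = 0.138, y = 0.521
  B: x = 0.104, y = 0.222
  C: x = 0.238, y = 0.102
  D: x = 0.227, y = 0.073
  E: x = 0.292, y = 0.082

ψ = 0.178, x_E = 0.292, y_E = 0.082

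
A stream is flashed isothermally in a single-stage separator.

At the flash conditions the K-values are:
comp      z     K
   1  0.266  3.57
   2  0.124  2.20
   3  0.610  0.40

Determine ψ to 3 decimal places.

Let ψ = V/F and solve Σ zᵢ(Kᵢ−1)/(1+ψ(Kᵢ−1)) = 0.
Check two-phase: ΣzᵢKᵢ = 1.466 > 1 and Σzᵢ/Kᵢ = 1.656 > 1, so g(0) = 0.466 > 0 and g(1) = -0.656 < 0.
Newton iteration, ψ⁰ = 0.5:
  ψ = 0.500: g = -0.1307, g' = -0.854 → ψ = 0.347
  ψ = 0.347: g = 0.0041, g' = -0.930 → ψ = 0.351
  ψ = 0.351: g = 0.0000, g' = -0.926 → ψ = 0.352
Converged at ψ = 0.352.

ψ = 0.352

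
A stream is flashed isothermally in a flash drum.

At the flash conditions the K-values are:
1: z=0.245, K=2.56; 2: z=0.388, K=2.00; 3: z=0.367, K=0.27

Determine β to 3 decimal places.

Rachford–Rice: g(β) = Σ zᵢ(Kᵢ−1)/(1+β(Kᵢ−1)) = 0.
Check two-phase: ΣzᵢKᵢ = 1.502 > 1 and Σzᵢ/Kᵢ = 1.649 > 1, so g(0) = 0.502 > 0 and g(1) = -0.649 < 0.
Iterate (Newton) starting at β = 0.5:
  β = 0.500: g = 0.0515, g' = -0.846 → β = 0.561
  β = 0.561: g = -0.0012, g' = -0.890 → β = 0.559
Converged at β = 0.559.

β = 0.559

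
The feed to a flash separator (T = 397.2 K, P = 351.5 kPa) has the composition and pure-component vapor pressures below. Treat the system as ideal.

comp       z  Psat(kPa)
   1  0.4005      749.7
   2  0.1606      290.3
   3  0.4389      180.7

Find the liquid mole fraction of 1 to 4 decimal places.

Raoult's law: Kᵢ = Pᵢˢᵃᵗ/P = Pᵢˢᵃᵗ/351.5.
  K_1 = 749.7/351.5 = 2.132859, K_2 = 290.3/351.5 = 0.825889, K_3 = 180.7/351.5 = 0.514083
Newton–Raphson from ψ = 0.5:
  ψ = 0.5000: g = -0.02270, g' = -0.3961 → ψ = 0.4427
  ψ = 0.4427: g = 0.00015, g' = -0.4019 → ψ = 0.4431
Converged at ψ = 0.4431.
Compositions from xᵢ = zᵢ/(1+ψ(Kᵢ−1)), yᵢ = Kᵢxᵢ:
  1: x = 0.2667, y = 0.5687
  2: x = 0.1740, y = 0.1437
  3: x = 0.5593, y = 0.2875

x_1 = 0.2667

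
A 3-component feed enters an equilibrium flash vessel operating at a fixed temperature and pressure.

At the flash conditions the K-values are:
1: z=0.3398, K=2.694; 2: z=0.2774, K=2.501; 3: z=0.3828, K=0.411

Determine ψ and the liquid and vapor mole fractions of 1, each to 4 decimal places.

Rachford–Rice: g(ψ) = Σ zᵢ(Kᵢ−1)/(1+ψ(Kᵢ−1)) = 0.
g(0) = ΣzᵢKᵢ − 1 = 0.7665 and g(1) = 1 − Σzᵢ/Kᵢ = -0.1684, so a root lies in (0, 1).
Iterate (Newton) starting at ψ = 0.57:
  ψ = 0.5700: g = 0.17782, g' = -0.7349 → ψ = 0.8120
  ψ = 0.8120: g = -0.00217, g' = -0.7876 → ψ = 0.8092
Converged at ψ = 0.8092.
Compositions from xᵢ = zᵢ/(1+ψ(Kᵢ−1)), yᵢ = Kᵢxᵢ:
  1: x = 0.1433, y = 0.3861
  2: x = 0.1253, y = 0.3133
  3: x = 0.7314, y = 0.3006

ψ = 0.8092, x_1 = 0.1433, y_1 = 0.3861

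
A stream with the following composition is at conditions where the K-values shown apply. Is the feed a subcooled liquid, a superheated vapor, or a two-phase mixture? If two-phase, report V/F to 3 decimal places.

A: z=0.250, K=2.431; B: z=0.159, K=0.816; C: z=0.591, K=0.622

two-phase, V/F = 0.215

ΣzᵢKᵢ = 1.105; Σzᵢ/Kᵢ = 1.248.
Both exceed 1, so a two-phase solution exists.
Rachford–Rice: g(ψ) = Σ zᵢ(Kᵢ−1)/(1+ψ(Kᵢ−1)) = 0.
Newton–Raphson from ψ = 0.5:
  ψ = 0.500: g = -0.0991, g' = -0.309 → ψ = 0.179
  ψ = 0.179: g = 0.0149, g' = -0.427 → ψ = 0.214
  ψ = 0.214: g = 0.0004, g' = -0.406 → ψ = 0.215
Converged at ψ = 0.215.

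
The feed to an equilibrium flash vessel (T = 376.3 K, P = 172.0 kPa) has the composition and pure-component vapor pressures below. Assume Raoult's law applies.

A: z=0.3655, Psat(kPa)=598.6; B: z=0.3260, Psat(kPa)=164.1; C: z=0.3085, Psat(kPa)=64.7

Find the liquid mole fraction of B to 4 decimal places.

x_B = 0.3362

Raoult's law: Kᵢ = Pᵢˢᵃᵗ/P = Pᵢˢᵃᵗ/172.0.
  K_A = 598.6/172.0 = 3.480233, K_B = 164.1/172.0 = 0.954070, K_C = 64.7/172.0 = 0.376163
Material balance + equilibrium reduce to Σ zᵢ(Kᵢ−1)/(1+V/F(Kᵢ−1)) = 0.
g(0) = ΣzᵢKᵢ − 1 = 0.6991 and g(1) = 1 − Σzᵢ/Kᵢ = -0.2668, so a root lies in (0, 1).
Newton iteration, V/F⁰ = 0.45:
  V/F = 0.4500: g = 0.14554, g' = -0.7349 → V/F = 0.6480
  V/F = 0.6480: g = 0.00920, g' = -0.6698 → V/F = 0.6618
Converged at V/F = 0.6618.
Compositions from xᵢ = zᵢ/(1+V/F(Kᵢ−1)), yᵢ = Kᵢxᵢ:
  A: x = 0.1384, y = 0.4816
  B: x = 0.3362, y = 0.3208
  C: x = 0.5254, y = 0.1976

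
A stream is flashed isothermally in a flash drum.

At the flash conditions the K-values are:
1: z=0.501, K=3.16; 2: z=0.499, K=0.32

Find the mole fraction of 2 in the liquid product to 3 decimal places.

x_2 = 0.761

Rachford–Rice: g(ψ) = Σ zᵢ(Kᵢ−1)/(1+ψ(Kᵢ−1)) = 0.
Feasibility: ΣzᵢKᵢ = 1.743, Σzᵢ/Kᵢ = 1.718 — both > 1, two phases present.
Binary case is linear: z₁(K₁−1)(1+ψ(K₂−1)) + z₂(K₂−1)(1+ψ(K₁−1)) = 0
⇒ ψ = [z₁(K₁−1)+z₂(K₂−1)] / [−(K₁−1)(K₂−1)] = 0.7428/1.4688 = 0.506
Compositions from xᵢ = zᵢ/(1+ψ(Kᵢ−1)), yᵢ = Kᵢxᵢ:
  1: x = 0.239, y = 0.757
  2: x = 0.761, y = 0.243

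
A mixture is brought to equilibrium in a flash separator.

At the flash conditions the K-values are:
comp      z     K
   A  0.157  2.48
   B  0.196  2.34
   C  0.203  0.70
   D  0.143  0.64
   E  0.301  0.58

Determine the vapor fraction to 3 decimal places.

Iterate (Newton) starting at ψ = 0.5:
  ψ = 0.500: g = -0.0036, g' = -0.378 → ψ = 0.490
Converged at ψ = 0.490.

ψ = 0.490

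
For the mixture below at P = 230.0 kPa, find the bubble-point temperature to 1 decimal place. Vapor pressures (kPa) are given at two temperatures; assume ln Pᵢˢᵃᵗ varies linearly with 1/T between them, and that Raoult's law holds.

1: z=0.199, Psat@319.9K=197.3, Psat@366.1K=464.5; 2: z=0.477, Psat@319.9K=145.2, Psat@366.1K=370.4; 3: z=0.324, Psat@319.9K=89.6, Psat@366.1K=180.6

Bubble-point temperature: ΣzᵢPᵢˢᵃᵗ(T) = P. Interpolate ln Pᵢˢᵃᵗ = aᵢ + bᵢ/T.
  T = 319.9 K: ΣzᵢPᵢˢᵃᵗ = 137.55 kPa
  T = 366.1 K: ΣzᵢPᵢˢᵃᵗ = 327.63 kPa
  T = 343.0 K: ΣzᵢPᵢˢᵃᵗ = 218.37 kPa
  T = 354.6 K: ΣzᵢPᵢˢᵃᵗ = 269.43 kPa
  T = 348.8 K: ΣzᵢPᵢˢᵃᵗ = 242.97 kPa
  T = 345.9 K: ΣzᵢPᵢˢᵃᵗ = 230.44 kPa
Interpolating between 343.0 K and 345.9 K gives T ≈ 345.8 K.

T = 345.8 K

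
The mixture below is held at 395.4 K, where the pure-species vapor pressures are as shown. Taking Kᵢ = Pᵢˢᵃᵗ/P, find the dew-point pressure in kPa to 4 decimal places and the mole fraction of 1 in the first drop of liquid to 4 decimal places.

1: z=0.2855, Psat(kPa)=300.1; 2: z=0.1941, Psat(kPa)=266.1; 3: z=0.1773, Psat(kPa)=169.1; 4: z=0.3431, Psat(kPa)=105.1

Pdew = 166.8397 kPa, x_1 = 0.1587

At the dew point ψ → 1, so Σzᵢ/Kᵢ = 1 with Kᵢ = Pᵢˢᵃᵗ/P ⇒ 1/P = Σzᵢ/Pᵢˢᵃᵗ.
1/P = 0.2855/300.1 + 0.1941/266.1 + 0.1773/169.1 + 0.3431/105.1 = 0.0059938 ⇒ P = 166.8397 kPa
xᵢ = zᵢP/Pᵢˢᵃᵗ ⇒ x_1 = 0.2855·166.8397/300.1 = 0.1587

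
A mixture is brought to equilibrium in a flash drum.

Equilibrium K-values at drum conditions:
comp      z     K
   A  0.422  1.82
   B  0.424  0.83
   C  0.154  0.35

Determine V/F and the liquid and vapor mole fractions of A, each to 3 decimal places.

V/F = 0.560, x_A = 0.289, y_A = 0.526

Iterate (Newton) starting at V/F = 0.5:
  V/F = 0.500: g = 0.0183, g' = -0.300 → V/F = 0.561
  V/F = 0.561: g = -0.0003, g' = -0.309 → V/F = 0.560
Converged at V/F = 0.560.
Compositions from xᵢ = zᵢ/(1+V/F(Kᵢ−1)), yᵢ = Kᵢxᵢ:
  A: x = 0.289, y = 0.526
  B: x = 0.469, y = 0.389
  C: x = 0.242, y = 0.085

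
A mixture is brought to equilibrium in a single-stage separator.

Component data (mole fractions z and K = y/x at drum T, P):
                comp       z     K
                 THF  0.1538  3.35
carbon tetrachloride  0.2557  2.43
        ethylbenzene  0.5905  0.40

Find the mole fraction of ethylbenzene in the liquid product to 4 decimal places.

Material balance + equilibrium reduce to Σ zᵢ(Kᵢ−1)/(1+β(Kᵢ−1)) = 0.
Feasibility: ΣzᵢKᵢ = 1.3728, Σzᵢ/Kᵢ = 1.6274 — both > 1, two phases present.
Iterate (Newton) starting at β = 0.69:
  β = 0.6900: g = -0.28269, g' = -0.8751 → β = 0.3670
  β = 0.3670: g = -0.02046, g' = -0.8194 → β = 0.3420
  β = 0.3420: g = 0.00017, g' = -0.8334 → β = 0.3422
Converged at β = 0.3422.
Compositions from xᵢ = zᵢ/(1+β(Kᵢ−1)), yᵢ = Kᵢxᵢ:
  THF: x = 0.0852, y = 0.2856
  carbon tetrachloride: x = 0.1717, y = 0.4172
  ethylbenzene: x = 0.7431, y = 0.2972

x_ethylbenzene = 0.7431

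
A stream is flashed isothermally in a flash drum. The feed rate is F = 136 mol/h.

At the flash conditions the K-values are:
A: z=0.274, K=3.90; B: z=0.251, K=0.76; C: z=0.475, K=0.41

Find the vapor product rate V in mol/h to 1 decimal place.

V = 43.7 mol/h

Let ψ = V/F and solve Σ zᵢ(Kᵢ−1)/(1+ψ(Kᵢ−1)) = 0.
Feasibility: ΣzᵢKᵢ = 1.454, Σzᵢ/Kᵢ = 1.559 — both > 1, two phases present.
Newton–Raphson from ψ = 0.5:
  ψ = 0.500: g = -0.1416, g' = -0.735 → ψ = 0.307
  ψ = 0.307: g = 0.0128, g' = -0.908 → ψ = 0.321
  ψ = 0.321: g = 0.0002, g' = -0.886 → ψ = 0.322
Converged at ψ = 0.322.
Then V = ψ·F = 0.3216·136 = 43.7 mol/h and L = F − V = 92.3 mol/h.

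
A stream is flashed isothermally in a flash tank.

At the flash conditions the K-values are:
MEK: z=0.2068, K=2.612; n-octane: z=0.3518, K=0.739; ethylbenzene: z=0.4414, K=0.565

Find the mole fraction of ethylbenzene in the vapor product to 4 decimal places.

y_ethylbenzene = 0.2589

Material balance + equilibrium reduce to Σ zᵢ(Kᵢ−1)/(1+ψ(Kᵢ−1)) = 0.
Feasibility: ΣzᵢKᵢ = 1.0495, Σzᵢ/Kᵢ = 1.3365 — both > 1, two phases present.
Iterate (Newton) starting at ψ = 0.5:
  ψ = 0.5000: g = -0.16639, g' = -0.3329 → ψ = 0.0001
  ψ = 0.0001: g = 0.04946, g' = -0.6447 → ψ = 0.0768
  ψ = 0.0768: g = 0.00428, g' = -0.5398 → ψ = 0.0848
Converged at ψ = 0.0848.
Compositions from xᵢ = zᵢ/(1+ψ(Kᵢ−1)), yᵢ = Kᵢxᵢ:
  MEK: x = 0.1819, y = 0.4752
  n-octane: x = 0.3598, y = 0.2659
  ethylbenzene: x = 0.4583, y = 0.2589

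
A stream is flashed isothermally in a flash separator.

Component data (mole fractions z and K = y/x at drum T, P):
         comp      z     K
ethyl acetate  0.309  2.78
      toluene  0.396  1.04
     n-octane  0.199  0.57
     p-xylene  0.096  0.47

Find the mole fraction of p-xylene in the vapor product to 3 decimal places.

Iterate (Newton) starting at ψ = 0.5:
  ψ = 0.500: g = 0.1283, g' = -0.384 → ψ = 0.834
  ψ = 0.834: g = 0.0121, g' = -0.335 → ψ = 0.870
Converged at ψ = 0.870.
Compositions from xᵢ = zᵢ/(1+ψ(Kᵢ−1)), yᵢ = Kᵢxᵢ:
  ethyl acetate: x = 0.121, y = 0.337
  toluene: x = 0.383, y = 0.398
  n-octane: x = 0.318, y = 0.181
  p-xylene: x = 0.178, y = 0.084

y_p-xylene = 0.084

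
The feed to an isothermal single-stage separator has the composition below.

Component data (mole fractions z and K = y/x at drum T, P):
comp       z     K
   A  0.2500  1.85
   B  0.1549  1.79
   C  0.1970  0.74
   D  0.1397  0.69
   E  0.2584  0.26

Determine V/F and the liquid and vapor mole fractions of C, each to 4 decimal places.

Material balance + equilibrium reduce to Σ zᵢ(Kᵢ−1)/(1+V/F(Kᵢ−1)) = 0.
Check two-phase: ΣzᵢKᵢ = 1.0491 > 1 and Σzᵢ/Kᵢ = 1.6842 > 1, so g(0) = 0.0491 > 0 and g(1) = -0.6842 < 0.
Newton–Raphson from V/F = 0.5:
  V/F = 0.5000: g = -0.17680, g' = -0.5315 → V/F = 0.1674
  V/F = 0.1674: g = -0.02337, g' = -0.4277 → V/F = 0.1127
  V/F = 0.1127: g = 0.00001, g' = -0.4289 → V/F = 0.1128
Converged at V/F = 0.1128.
Compositions from xᵢ = zᵢ/(1+V/F(Kᵢ−1)), yᵢ = Kᵢxᵢ:
  A: x = 0.2281, y = 0.4220
  B: x = 0.1422, y = 0.2546
  C: x = 0.2030, y = 0.1502
  D: x = 0.1448, y = 0.0999
  E: x = 0.2819, y = 0.0733

V/F = 0.1128, x_C = 0.2030, y_C = 0.1502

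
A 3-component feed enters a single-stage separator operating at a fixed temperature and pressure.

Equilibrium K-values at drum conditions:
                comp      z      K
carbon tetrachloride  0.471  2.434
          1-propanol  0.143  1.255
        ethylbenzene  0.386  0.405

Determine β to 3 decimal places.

Material balance + equilibrium reduce to Σ zᵢ(Kᵢ−1)/(1+β(Kᵢ−1)) = 0.
g(0) = ΣzᵢKᵢ − 1 = 0.482 and g(1) = 1 − Σzᵢ/Kᵢ = -0.261, so a root lies in (0, 1).
Newton–Raphson from β = 0.5:
  β = 0.500: g = 0.0988, g' = -0.613 → β = 0.661
  β = 0.661: g = -0.0007, g' = -0.633 → β = 0.660
Converged at β = 0.660.

β = 0.660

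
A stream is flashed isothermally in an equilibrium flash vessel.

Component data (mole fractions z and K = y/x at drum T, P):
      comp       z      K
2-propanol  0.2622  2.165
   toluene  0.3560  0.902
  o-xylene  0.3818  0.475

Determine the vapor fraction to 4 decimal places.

Material balance + equilibrium reduce to Σ zᵢ(Kᵢ−1)/(1+ψ(Kᵢ−1)) = 0.
Check two-phase: ΣzᵢKᵢ = 1.0701 > 1 and Σzᵢ/Kᵢ = 1.3196 > 1, so g(0) = 0.0701 > 0 and g(1) = -0.3196 < 0.
Newton iteration, ψ⁰ = 0.5:
  ψ = 0.5000: g = -0.11545, g' = -0.3394 → ψ = 0.1598
  ψ = 0.1598: g = 0.00328, g' = -0.3818 → ψ = 0.1684
Converged at ψ = 0.1684.

ψ = 0.1684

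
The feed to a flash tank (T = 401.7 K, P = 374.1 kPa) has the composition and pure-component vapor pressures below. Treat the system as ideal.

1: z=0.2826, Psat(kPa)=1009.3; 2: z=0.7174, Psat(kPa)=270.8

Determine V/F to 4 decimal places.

Raoult's law: Kᵢ = Pᵢˢᵃᵗ/P = Pᵢˢᵃᵗ/374.1.
  K_1 = 1009.3/374.1 = 2.697942, K_2 = 270.8/374.1 = 0.723871
Newton–Raphson from V/F = 0.5:
  V/F = 0.5000: g = 0.02969, g' = -0.3119 → V/F = 0.5952
  V/F = 0.5952: g = 0.00160, g' = -0.2799 → V/F = 0.6009
Converged at V/F = 0.6009.

V/F = 0.6009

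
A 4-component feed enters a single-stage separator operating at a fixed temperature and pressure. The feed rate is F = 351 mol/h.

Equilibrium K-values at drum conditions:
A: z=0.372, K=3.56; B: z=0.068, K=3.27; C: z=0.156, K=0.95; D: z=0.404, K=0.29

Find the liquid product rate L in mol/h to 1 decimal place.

Let ψ = V/F and solve Σ zᵢ(Kᵢ−1)/(1+ψ(Kᵢ−1)) = 0.
g(0) = ΣzᵢKᵢ − 1 = 0.812 and g(1) = 1 − Σzᵢ/Kᵢ = -0.683, so a root lies in (0, 1).
Iterate (Newton) starting at ψ = 0.65:
  ψ = 0.650: g = -0.1209, g' = -1.103 → ψ = 0.540
  ψ = 0.540: g = -0.0046, g' = -1.036 → ψ = 0.536
Converged at ψ = 0.536.
Then V = ψ·F = 0.5360·351 = 188.1 mol/h and L = F − V = 162.9 mol/h.

L = 162.9 mol/h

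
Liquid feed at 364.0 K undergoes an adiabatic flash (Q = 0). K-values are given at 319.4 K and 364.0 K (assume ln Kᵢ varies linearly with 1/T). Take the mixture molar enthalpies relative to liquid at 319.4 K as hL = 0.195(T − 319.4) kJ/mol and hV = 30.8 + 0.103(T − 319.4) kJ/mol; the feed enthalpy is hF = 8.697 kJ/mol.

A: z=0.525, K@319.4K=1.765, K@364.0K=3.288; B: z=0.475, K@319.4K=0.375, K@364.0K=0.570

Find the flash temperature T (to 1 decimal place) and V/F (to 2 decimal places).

Adiabatic flash: solve Rachford–Rice at each trial T, then check hF = ψ·hV(T) + (1−ψ)·hL(T).
  T = 319.4 K: K = (1.765, 0.375), RR gives ψ = 0.219, H_out = 6.748 kJ/mol
  T = 364.0 K: K = (3.288, 0.570), RR gives ψ = 1.000, H_out = 35.394 kJ/mol
  T = 341.7 K: K = (2.458, 0.469), RR gives ψ = 0.662, H_out = 23.392 kJ/mol
  T = 330.5 K: K = (2.093, 0.421), RR gives ψ = 0.472, H_out = 16.208 kJ/mol
  T = 324.9 K: K = (1.923, 0.397), RR gives ψ = 0.357, H_out = 11.879 kJ/mol
  T = 322.1 K: K = (1.842, 0.386), RR gives ψ = 0.291, H_out = 9.405 kJ/mol
  T = 320.8 K: K = (1.805, 0.381), RR gives ψ = 0.257, H_out = 8.163 kJ/mol
Linear interpolation between T = 320.8 (H_out = 8.163) and T = 322.1 (H_out = 9.405) on hF = 8.697 gives T ≈ 321.4 K, at which ψ = 0.27.

T = 321.4 K, V/F = 0.27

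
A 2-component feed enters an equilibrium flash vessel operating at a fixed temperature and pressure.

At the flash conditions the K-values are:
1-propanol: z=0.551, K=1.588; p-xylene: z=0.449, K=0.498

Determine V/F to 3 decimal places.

Material balance + equilibrium reduce to Σ zᵢ(Kᵢ−1)/(1+V/F(Kᵢ−1)) = 0.
g(0) = ΣzᵢKᵢ − 1 = 0.099 and g(1) = 1 − Σzᵢ/Kᵢ = -0.249, so a root lies in (0, 1).
Binary case is linear: z₁(K₁−1)(1+V/F(K₂−1)) + z₂(K₂−1)(1+V/F(K₁−1)) = 0
⇒ V/F = [z₁(K₁−1)+z₂(K₂−1)] / [−(K₁−1)(K₂−1)] = 0.0986/0.2952 = 0.334

V/F = 0.334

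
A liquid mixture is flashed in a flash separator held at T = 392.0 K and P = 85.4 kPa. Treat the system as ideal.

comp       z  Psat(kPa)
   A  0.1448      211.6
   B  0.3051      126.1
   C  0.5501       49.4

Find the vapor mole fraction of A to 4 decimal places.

Raoult's law: Kᵢ = Pᵢˢᵃᵗ/P = Pᵢˢᵃᵗ/85.4.
  K_A = 211.6/85.4 = 2.477752, K_B = 126.1/85.4 = 1.476581, K_C = 49.4/85.4 = 0.578454
Newton iteration, ψ⁰ = 0.5:
  ψ = 0.5000: g = -0.05334, g' = -0.3067 → ψ = 0.3261
  ψ = 0.3261: g = 0.00140, g' = -0.3273 → ψ = 0.3304
Converged at ψ = 0.3304.
Compositions from xᵢ = zᵢ/(1+ψ(Kᵢ−1)), yᵢ = Kᵢxᵢ:
  A: x = 0.0973, y = 0.2411
  B: x = 0.2636, y = 0.3892
  C: x = 0.6391, y = 0.3697

y_A = 0.2411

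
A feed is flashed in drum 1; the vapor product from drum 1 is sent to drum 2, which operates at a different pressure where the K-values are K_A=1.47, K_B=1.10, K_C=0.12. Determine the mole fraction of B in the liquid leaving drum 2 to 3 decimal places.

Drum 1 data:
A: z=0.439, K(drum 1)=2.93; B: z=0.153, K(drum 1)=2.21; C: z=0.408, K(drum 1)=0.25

Drum 1:
Let ψ₁ = V/F and solve Σ zᵢ(Kᵢ−1)/(1+ψ₁(Kᵢ−1)) = 0.
g(0) = ΣzᵢKᵢ − 1 = 0.726 and g(1) = 1 − Σzᵢ/Kᵢ = -0.851, so a root lies in (0, 1).
Newton–Raphson from ψ₁ = 0.5:
  ψ₁ = 0.500: g = 0.0569, g' = -1.098 → ψ₁ = 0.552
  ψ₁ = 0.552: g = -0.0008, g' = -1.132 → ψ₁ = 0.551
Converged at ψ₁ = 0.551.
Drum-1 compositions:
  A: x = 0.213, y = 0.623
  B: x = 0.092, y = 0.203
  C: x = 0.695, y = 0.174
Drum-2 feed = drum-1 vapor: z₂ = (0.6233, 0.2029, 0.1739).
Drum 2:
Material balance + equilibrium reduce to Σ zᵢ(Kᵢ−1)/(1+ψ₂(Kᵢ−1)) = 0.
g(0) = ΣzᵢKᵢ − 1 = 0.160 and g(1) = 1 − Σzᵢ/Kᵢ = -1.057, so a root lies in (0, 1).
Iterate (Newton) starting at ψ₂ = 0.5:
  ψ₂ = 0.500: g = -0.0167, g' = -0.521 → ψ₂ = 0.468
  ψ₂ = 0.468: g = -0.0006, g' = -0.484 → ψ₂ = 0.467
Converged at ψ₂ = 0.467.
  A: x = 0.511, y = 0.751
  B: x = 0.194, y = 0.213
  C: x = 0.295, y = 0.035

x_B (drum 2) = 0.194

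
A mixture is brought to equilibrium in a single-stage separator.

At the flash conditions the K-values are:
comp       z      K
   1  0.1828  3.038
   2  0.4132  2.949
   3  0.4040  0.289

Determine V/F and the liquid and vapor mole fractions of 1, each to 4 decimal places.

V/F = 0.6338, x_1 = 0.0798, y_1 = 0.2423

Rachford–Rice: g(V/F) = Σ zᵢ(Kᵢ−1)/(1+V/F(Kᵢ−1)) = 0.
Feasibility: ΣzᵢKᵢ = 1.8906, Σzᵢ/Kᵢ = 1.5982 — both > 1, two phases present.
Newton iteration, V/F⁰ = 0.69:
  V/F = 0.6900: g = -0.06560, g' = -1.2036 → V/F = 0.6355
  V/F = 0.6355: g = -0.00195, g' = -1.1370 → V/F = 0.6338
Converged at V/F = 0.6338.
Compositions from xᵢ = zᵢ/(1+V/F(Kᵢ−1)), yᵢ = Kᵢxᵢ:
  1: x = 0.0798, y = 0.2423
  2: x = 0.1849, y = 0.5451
  3: x = 0.7354, y = 0.2125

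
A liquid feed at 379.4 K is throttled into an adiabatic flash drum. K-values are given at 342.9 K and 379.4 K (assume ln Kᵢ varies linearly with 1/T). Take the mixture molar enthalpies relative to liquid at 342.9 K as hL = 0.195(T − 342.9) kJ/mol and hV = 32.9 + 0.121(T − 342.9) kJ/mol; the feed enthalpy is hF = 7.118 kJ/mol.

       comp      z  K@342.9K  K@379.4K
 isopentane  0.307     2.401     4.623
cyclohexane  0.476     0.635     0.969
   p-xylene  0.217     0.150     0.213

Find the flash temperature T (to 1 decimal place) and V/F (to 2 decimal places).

T = 347.7 K, V/F = 0.19

Adiabatic flash: solve Rachford–Rice at each trial T, then check hF = ψ·hV(T) + (1−ψ)·hL(T).
  T = 342.9 K: K = (2.401, 0.635, 0.150), RR gives ψ = 0.094, H_out = 3.078 kJ/mol
  T = 379.4 K: K = (4.623, 0.969, 0.213), RR gives ψ = 0.613, H_out = 25.640 kJ/mol
  T = 361.1 K: K = (3.384, 0.792, 0.180), RR gives ψ = 0.403, H_out = 16.257 kJ/mol
  T = 352.0 K: K = (2.863, 0.711, 0.165), RR gives ψ = 0.267, H_out = 10.374 kJ/mol
  T = 347.4 K: K = (2.622, 0.672, 0.157), RR gives ψ = 0.185, H_out = 6.917 kJ/mol
  T = 349.7 K: K = (2.741, 0.692, 0.161), RR gives ψ = 0.227, H_out = 8.695 kJ/mol
Linear interpolation between T = 347.4 (H_out = 6.917) and T = 349.7 (H_out = 8.695) on hF = 7.118 gives T ≈ 347.7 K, at which ψ = 0.19.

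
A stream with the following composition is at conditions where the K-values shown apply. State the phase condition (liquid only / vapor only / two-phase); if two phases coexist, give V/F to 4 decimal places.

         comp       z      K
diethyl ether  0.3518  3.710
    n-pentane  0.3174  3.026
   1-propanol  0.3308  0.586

vapor only

ΣzᵢKᵢ = 2.4595; Σzᵢ/Kᵢ = 0.7642.
Since Σzᵢ/Kᵢ < 1 the mixture is above its dew point — single vapor phase.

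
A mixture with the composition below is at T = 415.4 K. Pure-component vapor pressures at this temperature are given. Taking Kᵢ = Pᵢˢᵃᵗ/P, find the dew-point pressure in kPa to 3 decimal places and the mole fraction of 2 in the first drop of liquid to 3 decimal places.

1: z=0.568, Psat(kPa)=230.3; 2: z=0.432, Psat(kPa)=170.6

At the dew point ψ → 1, so Σzᵢ/Kᵢ = 1 with Kᵢ = Pᵢˢᵃᵗ/P ⇒ 1/P = Σzᵢ/Pᵢˢᵃᵗ.
1/P = 0.568/230.3 + 0.432/170.6 = 0.004999 ⇒ P = 200.057 kPa
xᵢ = zᵢP/Pᵢˢᵃᵗ ⇒ x_2 = 0.432·200.057/170.6 = 0.507

Pdew = 200.057 kPa, x_2 = 0.507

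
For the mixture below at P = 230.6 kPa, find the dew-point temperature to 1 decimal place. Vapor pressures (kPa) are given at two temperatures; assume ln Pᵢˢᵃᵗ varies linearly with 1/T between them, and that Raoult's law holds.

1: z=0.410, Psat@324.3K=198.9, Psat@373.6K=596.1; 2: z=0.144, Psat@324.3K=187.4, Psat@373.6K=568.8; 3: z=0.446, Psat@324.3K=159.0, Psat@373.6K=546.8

T = 334.2 K

Dew-point temperature: Σzᵢ·P/Pᵢˢᵃᵗ(T) = 1. Interpolate ln Pᵢˢᵃᵗ = aᵢ + bᵢ/T.
  T = 324.3 K: ΣzᵢP/Pᵢˢᵃᵗ = 1.2994
  T = 373.6 K: ΣzᵢP/Pᵢˢᵃᵗ = 0.4051
  T = 349.0 K: ΣzᵢP/Pᵢˢᵃᵗ = 0.6950
  T = 336.6 K: ΣzᵢP/Pᵢˢᵃᵗ = 0.9405
  T = 330.5 K: ΣzᵢP/Pᵢˢᵃᵗ = 1.1007
  T = 333.6 K: ΣzᵢP/Pᵢˢᵃᵗ = 1.0154
  T = 335.1 K: ΣzᵢP/Pᵢˢᵃᵗ = 0.9771
Interpolating between 333.6 K and 335.1 K gives T ≈ 334.2 K.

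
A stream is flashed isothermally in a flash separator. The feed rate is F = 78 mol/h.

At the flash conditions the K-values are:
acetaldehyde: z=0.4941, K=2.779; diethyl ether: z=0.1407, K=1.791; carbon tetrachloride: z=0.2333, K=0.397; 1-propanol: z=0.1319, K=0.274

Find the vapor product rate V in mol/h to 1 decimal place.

Rachford–Rice: g(V/F) = Σ zᵢ(Kᵢ−1)/(1+V/F(Kᵢ−1)) = 0.
Feasibility: ΣzᵢKᵢ = 1.7539, Σzᵢ/Kᵢ = 1.3254 — both > 1, two phases present.
Iterate (Newton) starting at V/F = 0.63:
  V/F = 0.6300: g = 0.08541, g' = -0.8436 → V/F = 0.7312
  V/F = 0.7312: g = -0.00323, g' = -0.9180 → V/F = 0.7277
Converged at V/F = 0.7277.
Then V = V/F·F = 0.7277·78 = 56.8 mol/h and L = F − V = 21.2 mol/h.

V = 56.8 mol/h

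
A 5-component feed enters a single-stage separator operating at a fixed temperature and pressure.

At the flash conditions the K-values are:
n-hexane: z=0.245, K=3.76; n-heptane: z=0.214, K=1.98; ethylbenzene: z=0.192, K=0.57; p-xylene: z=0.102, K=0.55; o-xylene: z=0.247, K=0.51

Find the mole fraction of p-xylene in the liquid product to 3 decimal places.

x_p-xylene = 0.146

Newton iteration, V/F⁰ = 0.5:
  V/F = 0.500: g = 0.1002, g' = -0.618 → V/F = 0.662
  V/F = 0.662: g = 0.0064, g' = -0.550 → V/F = 0.674
Converged at V/F = 0.674.
Compositions from xᵢ = zᵢ/(1+V/F(Kᵢ−1)), yᵢ = Kᵢxᵢ:
  n-hexane: x = 0.086, y = 0.322
  n-heptane: x = 0.129, y = 0.255
  ethylbenzene: x = 0.270, y = 0.154
  p-xylene: x = 0.146, y = 0.081
  o-xylene: x = 0.369, y = 0.188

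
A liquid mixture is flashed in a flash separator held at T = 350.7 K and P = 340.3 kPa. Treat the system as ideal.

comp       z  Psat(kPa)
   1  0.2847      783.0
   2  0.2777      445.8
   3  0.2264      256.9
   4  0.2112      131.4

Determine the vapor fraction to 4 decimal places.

Raoult's law: Kᵢ = Pᵢˢᵃᵗ/P = Pᵢˢᵃᵗ/340.3.
  K_1 = 783.0/340.3 = 2.300911, K_2 = 445.8/340.3 = 1.310021, K_3 = 256.9/340.3 = 0.754922, K_4 = 131.4/340.3 = 0.386130
Rachford–Rice: g(ψ) = Σ zᵢ(Kᵢ−1)/(1+ψ(Kᵢ−1)) = 0.
g(0) = ΣzᵢKᵢ − 1 = 0.2713 and g(1) = 1 − Σzᵢ/Kᵢ = -0.1826, so a root lies in (0, 1).
Newton iteration, ψ⁰ = 0.51:
  ψ = 0.5100: g = 0.04484, g' = -0.3804 → ψ = 0.6279
  ψ = 0.6279: g = -0.00061, g' = -0.3944 → ψ = 0.6263
Converged at ψ = 0.6263.

ψ = 0.6263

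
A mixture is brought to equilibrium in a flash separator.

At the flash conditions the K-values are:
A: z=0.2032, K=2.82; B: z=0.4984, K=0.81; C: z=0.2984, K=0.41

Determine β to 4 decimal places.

Let β = V/F and solve Σ zᵢ(Kᵢ−1)/(1+β(Kᵢ−1)) = 0.
Feasibility: ΣzᵢKᵢ = 1.0991, Σzᵢ/Kᵢ = 1.4152 — both > 1, two phases present.
Newton–Raphson from β = 0.5:
  β = 0.5000: g = -0.16074, g' = -0.4155 → β = 0.1131
  β = 0.1131: g = 0.02127, g' = -0.6009 → β = 0.1485
  β = 0.1485: g = 0.00073, g' = -0.5610 → β = 0.1498
Converged at β = 0.1498.

β = 0.1498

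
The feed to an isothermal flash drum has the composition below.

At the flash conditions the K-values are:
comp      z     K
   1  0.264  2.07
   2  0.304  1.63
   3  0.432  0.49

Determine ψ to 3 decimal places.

Let ψ = V/F and solve Σ zᵢ(Kᵢ−1)/(1+ψ(Kᵢ−1)) = 0.
g(0) = ΣzᵢKᵢ − 1 = 0.254 and g(1) = 1 − Σzᵢ/Kᵢ = -0.196, so a root lies in (0, 1).
Newton–Raphson from ψ = 0.5:
  ψ = 0.500: g = 0.0339, g' = -0.401 → ψ = 0.585
  ψ = 0.585: g = -0.0002, g' = -0.407 → ψ = 0.584
Converged at ψ = 0.584.

ψ = 0.584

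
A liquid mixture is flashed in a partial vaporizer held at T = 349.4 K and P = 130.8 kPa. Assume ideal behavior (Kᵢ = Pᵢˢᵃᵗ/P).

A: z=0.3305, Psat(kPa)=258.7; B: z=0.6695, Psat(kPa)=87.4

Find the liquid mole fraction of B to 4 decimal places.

Raoult's law: Kᵢ = Pᵢˢᵃᵗ/P = Pᵢˢᵃᵗ/130.8.
  K_A = 258.7/130.8 = 1.977829, K_B = 87.4/130.8 = 0.668196
Rachford–Rice: g(V/F) = Σ zᵢ(Kᵢ−1)/(1+V/F(Kᵢ−1)) = 0.
g(0) = ΣzᵢKᵢ − 1 = 0.1010 and g(1) = 1 − Σzᵢ/Kᵢ = -0.1691, so a root lies in (0, 1).
Iterate (Newton) starting at V/F = 0.43:
  V/F = 0.4300: g = -0.03160, g' = -0.2569 → V/F = 0.3070
  V/F = 0.3070: g = 0.00122, g' = -0.2783 → V/F = 0.3114
Converged at V/F = 0.3114.
Compositions from xᵢ = zᵢ/(1+V/F(Kᵢ−1)), yᵢ = Kᵢxᵢ:
  A: x = 0.2534, y = 0.5011
  B: x = 0.7466, y = 0.4989

x_B = 0.7466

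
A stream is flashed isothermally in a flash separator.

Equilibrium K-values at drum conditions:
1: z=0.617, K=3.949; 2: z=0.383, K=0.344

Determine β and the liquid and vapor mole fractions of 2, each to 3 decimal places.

β = 0.811, x_2 = 0.818, y_2 = 0.281

Let β = V/F and solve Σ zᵢ(Kᵢ−1)/(1+β(Kᵢ−1)) = 0.
g(0) = ΣzᵢKᵢ − 1 = 1.568 and g(1) = 1 − Σzᵢ/Kᵢ = -0.270, so a root lies in (0, 1).
Iterate (Newton) starting at β = 0.56:
  β = 0.560: g = 0.2891, g' = -1.175 → β = 0.806
  β = 0.806: g = 0.0056, g' = -1.213 → β = 0.811
Converged at β = 0.811.
Compositions from xᵢ = zᵢ/(1+β(Kᵢ−1)), yᵢ = Kᵢxᵢ:
  1: x = 0.182, y = 0.719
  2: x = 0.818, y = 0.281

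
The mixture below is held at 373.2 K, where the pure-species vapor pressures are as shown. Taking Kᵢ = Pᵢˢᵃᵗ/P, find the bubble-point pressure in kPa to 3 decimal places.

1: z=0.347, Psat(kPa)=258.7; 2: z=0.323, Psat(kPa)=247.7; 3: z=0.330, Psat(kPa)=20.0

Pbub = 176.376 kPa

At the bubble point ψ → 0, so ΣzᵢKᵢ = 1 with Kᵢ = Pᵢˢᵃᵗ/P ⇒ P = ΣzᵢPᵢˢᵃᵗ.
P = 0.347·258.7 + 0.323·247.7 + 0.330·20.0 = 176.376 kPa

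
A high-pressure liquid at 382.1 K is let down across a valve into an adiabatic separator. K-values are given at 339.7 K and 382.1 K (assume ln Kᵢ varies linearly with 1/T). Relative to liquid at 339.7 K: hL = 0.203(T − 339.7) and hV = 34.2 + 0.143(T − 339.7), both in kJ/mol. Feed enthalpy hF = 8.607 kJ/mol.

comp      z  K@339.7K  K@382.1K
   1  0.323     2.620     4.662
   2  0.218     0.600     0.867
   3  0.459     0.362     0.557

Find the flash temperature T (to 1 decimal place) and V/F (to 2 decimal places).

Adiabatic flash: solve Rachford–Rice at each trial T, then check hF = ψ·hV(T) + (1−ψ)·hL(T).
  T = 339.7 K: K = (2.620, 0.600, 0.362), RR gives ψ = 0.155, H_out = 5.314 kJ/mol
  T = 382.1 K: K = (4.662, 0.867, 0.557), RR gives ψ = 0.710, H_out = 31.077 kJ/mol
  T = 360.9 K: K = (3.555, 0.729, 0.455), RR gives ψ = 0.429, H_out = 18.438 kJ/mol
  T = 350.3 K: K = (3.066, 0.663, 0.407), RR gives ψ = 0.299, H_out = 12.193 kJ/mol
  T = 345.0 K: K = (2.838, 0.631, 0.384), RR gives ψ = 0.230, H_out = 8.875 kJ/mol
  T = 342.4 K: K = (2.730, 0.616, 0.373), RR gives ψ = 0.194, H_out = 7.165 kJ/mol
  T = 343.7 K: K = (2.783, 0.624, 0.379), RR gives ψ = 0.212, H_out = 8.028 kJ/mol
Linear interpolation between T = 343.7 (H_out = 8.028) and T = 345.0 (H_out = 8.875) on hF = 8.607 gives T ≈ 344.6 K, at which ψ = 0.22.

T = 344.6 K, V/F = 0.22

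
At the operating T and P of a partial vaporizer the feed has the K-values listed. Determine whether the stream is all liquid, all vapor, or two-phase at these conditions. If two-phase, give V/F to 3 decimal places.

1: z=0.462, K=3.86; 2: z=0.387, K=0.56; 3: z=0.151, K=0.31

ΣzᵢKᵢ = 2.047; Σzᵢ/Kᵢ = 1.298.
Both exceed 1, so a two-phase solution exists.
Material balance + equilibrium reduce to Σ zᵢ(Kᵢ−1)/(1+ψ(Kᵢ−1)) = 0.
Newton iteration, ψ⁰ = 0.5:
  ψ = 0.500: g = 0.1664, g' = -0.931 → ψ = 0.679
  ψ = 0.679: g = 0.0105, g' = -0.843 → ψ = 0.691
Converged at ψ = 0.691.

two-phase, V/F = 0.691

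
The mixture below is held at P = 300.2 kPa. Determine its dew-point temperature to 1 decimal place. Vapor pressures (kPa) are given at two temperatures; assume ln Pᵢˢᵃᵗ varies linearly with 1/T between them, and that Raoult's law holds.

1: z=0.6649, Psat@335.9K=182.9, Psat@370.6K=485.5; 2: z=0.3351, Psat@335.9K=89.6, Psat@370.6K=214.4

Dew-point temperature: Σzᵢ·P/Pᵢˢᵃᵗ(T) = 1. Interpolate ln Pᵢˢᵃᵗ = aᵢ + bᵢ/T.
  T = 335.9 K: ΣzᵢP/Pᵢˢᵃᵗ = 2.2141
  T = 370.6 K: ΣzᵢP/Pᵢˢᵃᵗ = 0.8803
  T = 353.2 K: ΣzᵢP/Pᵢˢᵃᵗ = 1.3662
  T = 361.9 K: ΣzᵢP/Pᵢˢᵃᵗ = 1.0908
  T = 366.2 K: ΣzᵢP/Pᵢˢᵃᵗ = 0.9799
  T = 364.0 K: ΣzᵢP/Pᵢˢᵃᵗ = 1.0348
Interpolating between 364.0 K and 366.2 K gives T ≈ 365.4 K.

T = 365.4 K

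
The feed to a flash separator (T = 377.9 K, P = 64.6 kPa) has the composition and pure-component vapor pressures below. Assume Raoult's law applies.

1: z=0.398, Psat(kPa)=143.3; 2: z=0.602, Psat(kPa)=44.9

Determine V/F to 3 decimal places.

Raoult's law: Kᵢ = Pᵢˢᵃᵗ/P = Pᵢˢᵃᵗ/64.6.
  K_1 = 143.3/64.6 = 2.21827, K_2 = 44.9/64.6 = 0.69505
Rachford–Rice: g(V/F) = Σ zᵢ(Kᵢ−1)/(1+V/F(Kᵢ−1)) = 0.
Feasibility: ΣzᵢKᵢ = 1.301, Σzᵢ/Kᵢ = 1.046 — both > 1, two phases present.
Binary case is linear: z₁(K₁−1)(1+V/F(K₂−1)) + z₂(K₂−1)(1+V/F(K₁−1)) = 0
⇒ V/F = [z₁(K₁−1)+z₂(K₂−1)] / [−(K₁−1)(K₂−1)] = 0.3013/0.3715 = 0.811

V/F = 0.811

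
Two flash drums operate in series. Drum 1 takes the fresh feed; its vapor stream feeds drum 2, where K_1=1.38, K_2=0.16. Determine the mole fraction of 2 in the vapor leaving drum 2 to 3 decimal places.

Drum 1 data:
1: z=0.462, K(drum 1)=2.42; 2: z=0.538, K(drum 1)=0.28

y_2 (drum 2) = 0.050

Drum 1:
Let ψ₁ = V/F and solve Σ zᵢ(Kᵢ−1)/(1+ψ₁(Kᵢ−1)) = 0.
Check two-phase: ΣzᵢKᵢ = 1.269 > 1 and Σzᵢ/Kᵢ = 2.112 > 1, so g(0) = 0.269 > 0 and g(1) = -1.112 < 0.
Iterate (Newton) starting at ψ₁ = 0.4:
  ψ₁ = 0.400: g = -0.1257, g' = -0.929 → ψ₁ = 0.265
  ψ₁ = 0.265: g = -0.0018, g' = -0.918 → ψ₁ = 0.263
Converged at ψ₁ = 0.263.
Drum-1 compositions:
  1: x = 0.336, y = 0.814
  2: x = 0.664, y = 0.186
Drum-2 feed = drum-1 vapor: z₂ = (0.8142, 0.1858).
Drum 2:
Newton iteration, ψ₂⁰ = 0.48:
  ψ₂ = 0.480: g = 0.0002, g' = -0.452 → ψ₂ = 0.480
Converged at ψ₂ = 0.480.
  1: x = 0.689, y = 0.950
  2: x = 0.311, y = 0.050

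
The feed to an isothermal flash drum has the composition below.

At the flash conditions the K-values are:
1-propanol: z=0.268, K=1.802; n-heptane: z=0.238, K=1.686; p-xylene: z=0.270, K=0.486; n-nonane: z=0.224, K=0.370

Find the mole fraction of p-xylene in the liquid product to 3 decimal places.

x_p-xylene = 0.306

Material balance + equilibrium reduce to Σ zᵢ(Kᵢ−1)/(1+V/F(Kᵢ−1)) = 0.
g(0) = ΣzᵢKᵢ − 1 = 0.098 and g(1) = 1 − Σzᵢ/Kᵢ = -0.451, so a root lies in (0, 1).
Newton–Raphson from V/F = 0.5:
  V/F = 0.500: g = -0.1178, g' = -0.469 → V/F = 0.249
  V/F = 0.249: g = -0.0077, g' = -0.420 → V/F = 0.230
Converged at V/F = 0.230.
Compositions from xᵢ = zᵢ/(1+V/F(Kᵢ−1)), yᵢ = Kᵢxᵢ:
  1-propanol: x = 0.226, y = 0.408
  n-heptane: x = 0.206, y = 0.347
  p-xylene: x = 0.306, y = 0.149
  n-nonane: x = 0.262, y = 0.097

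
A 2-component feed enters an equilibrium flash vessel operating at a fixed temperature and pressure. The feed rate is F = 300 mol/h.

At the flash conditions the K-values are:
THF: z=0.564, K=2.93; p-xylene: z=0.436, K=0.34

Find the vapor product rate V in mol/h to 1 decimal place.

V = 188.6 mol/h

Material balance + equilibrium reduce to Σ zᵢ(Kᵢ−1)/(1+V/F(Kᵢ−1)) = 0.
Feasibility: ΣzᵢKᵢ = 1.801, Σzᵢ/Kᵢ = 1.475 — both > 1, two phases present.
Binary case is linear: z₁(K₁−1)(1+V/F(K₂−1)) + z₂(K₂−1)(1+V/F(K₁−1)) = 0
⇒ V/F = [z₁(K₁−1)+z₂(K₂−1)] / [−(K₁−1)(K₂−1)] = 0.8008/1.2738 = 0.629
Then V = V/F·F = 0.6286·300 = 188.6 mol/h and L = F − V = 111.4 mol/h.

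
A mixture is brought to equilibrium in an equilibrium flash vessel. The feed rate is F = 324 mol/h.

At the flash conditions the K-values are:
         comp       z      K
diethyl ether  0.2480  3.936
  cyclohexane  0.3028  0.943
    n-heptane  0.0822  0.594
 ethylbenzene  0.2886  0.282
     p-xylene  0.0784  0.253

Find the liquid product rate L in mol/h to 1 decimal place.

Rachford–Rice: g(ψ) = Σ zᵢ(Kᵢ−1)/(1+ψ(Kᵢ−1)) = 0.
Check two-phase: ΣzᵢKᵢ = 1.4117 > 1 and Σzᵢ/Kᵢ = 1.8558 > 1, so g(0) = 0.4117 > 0 and g(1) = -0.8558 < 0.
Newton–Raphson from ψ = 0.5:
  ψ = 0.5000: g = -0.18136, g' = -0.8469 → ψ = 0.2859
  ψ = 0.2859: g = 0.00538, g' = -0.9566 → ψ = 0.2915
Converged at ψ = 0.2915.
Then V = ψ·F = 0.2915·324 = 94.4 mol/h and L = F − V = 229.6 mol/h.

L = 229.6 mol/h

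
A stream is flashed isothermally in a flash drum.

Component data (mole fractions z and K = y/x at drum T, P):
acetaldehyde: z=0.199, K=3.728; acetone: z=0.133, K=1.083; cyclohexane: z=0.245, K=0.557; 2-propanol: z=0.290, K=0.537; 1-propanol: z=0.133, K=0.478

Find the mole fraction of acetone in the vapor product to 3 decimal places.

y_acetone = 0.141

Rachford–Rice: g(ψ) = Σ zᵢ(Kᵢ−1)/(1+ψ(Kᵢ−1)) = 0.
Feasibility: ΣzᵢKᵢ = 1.242, Σzᵢ/Kᵢ = 1.434 — both > 1, two phases present.
Newton iteration, ψ⁰ = 0.47:
  ψ = 0.470: g = -0.1522, g' = -0.527 → ψ = 0.181
  ψ = 0.181: g = 0.0329, g' = -0.839 → ψ = 0.220
  ψ = 0.220: g = 0.0016, g' = -0.761 → ψ = 0.223
Converged at ψ = 0.223.
Compositions from xᵢ = zᵢ/(1+ψ(Kᵢ−1)), yᵢ = Kᵢxᵢ:
  acetaldehyde: x = 0.124, y = 0.462
  acetone: x = 0.131, y = 0.141
  cyclohexane: x = 0.272, y = 0.151
  2-propanol: x = 0.323, y = 0.174
  1-propanol: x = 0.150, y = 0.072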